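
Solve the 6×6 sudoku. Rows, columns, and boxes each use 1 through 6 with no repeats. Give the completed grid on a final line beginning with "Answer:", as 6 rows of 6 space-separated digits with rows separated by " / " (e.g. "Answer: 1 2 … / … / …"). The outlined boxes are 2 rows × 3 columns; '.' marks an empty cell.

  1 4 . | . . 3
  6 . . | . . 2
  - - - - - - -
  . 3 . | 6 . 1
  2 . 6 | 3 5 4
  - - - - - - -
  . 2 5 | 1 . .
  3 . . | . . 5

Step 1. [r5c1∈{4}] nothing but 4 survives at r5c1 ⇒ r5c1=4.
Step 2. [r6c2∈{1,6}] in col 2, 6 fits only at r6c2, so r6c2=6.
Step 3. [r6c4∈{2,4}] across col 4, 2 lands solely at r6c4 ⇒ r6c4=2.
Step 4. [r2c4∈{4,5}] 4 has one home in col 4: r2c4, so r2c4=4.
Step 5. [r5c6∈{6}] nothing but 6 survives at r5c6 ⇒ r5c6=6.
Step 6. [r6c3∈{1}] r6c3 has the single candidate 1. So r6c3=1.
Step 7. [r2c2∈{5}] r2c2's peers cover all but 5, so r2c2=5.
Step 8. [r3c1∈{5}] r3c1 has the single candidate 5. So r3c1=5.
Step 9. [r1c3∈{2}] r1c3 has the single candidate 2 ⇒ r1c3=2.
Step 10. [r4c2∈{1}] nothing but 1 survives at r4c2, so r4c2=1.
Step 11. [r1c5∈{6}] r1c5 is down to just 6, so r1c5=6.
Step 12. [r2c3∈{3}] nothing but 3 survives at r2c3 ⇒ r2c3=3.
Step 13. [r1c4∈{5}] r1c4 is down to just 5, so r1c4=5.
Step 14. [r5c5∈{3}] r5c5 has the single candidate 3. So r5c5=3.
Step 15. [r3c5∈{2}] r3c5's peers cover all but 2, so r3c5=2.
Step 16. [r2c5∈{1}] r2c5's peers cover all but 1 ⇒ r2c5=1.
Step 17. [r3c3∈{4}] only 4 remains possible at r3c3 ⇒ r3c3=4.
Step 18. [r6c5∈{4}] r6c5's peers cover all but 4. So r6c5=4.

Answer: 1 4 2 5 6 3 / 6 5 3 4 1 2 / 5 3 4 6 2 1 / 2 1 6 3 5 4 / 4 2 5 1 3 6 / 3 6 1 2 4 5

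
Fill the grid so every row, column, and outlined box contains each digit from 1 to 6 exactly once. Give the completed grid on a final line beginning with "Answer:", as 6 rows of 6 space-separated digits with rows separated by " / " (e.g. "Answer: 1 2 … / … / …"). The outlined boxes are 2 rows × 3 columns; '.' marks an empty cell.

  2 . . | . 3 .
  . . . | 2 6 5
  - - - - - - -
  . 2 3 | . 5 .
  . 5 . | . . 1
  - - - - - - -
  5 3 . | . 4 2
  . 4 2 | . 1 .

Step 1. [r5c4∈{6}] r5c4 is down to just 6, so r5c4=6.
Step 2. [r3c4∈{4}] nothing but 4 survives at r3c4, so r3c4=4.
Step 3. [r2c2∈{1}] r2c2's peers cover all but 1, so r2c2=1.
Step 4. [r2c3∈{4}] r2c3's peers cover all but 4, so r2c3=4.
Step 5. [r4c3∈{6}] r4c3's peers cover all but 6, so r4c3=6.
Step 6. [r6c4∈{3,5}] 5 has one home in row 6: r6c4, so r6c4=5.
Step 7. [r1c3∈{5}] nothing but 5 survives at r1c3, so r1c3=5.
Step 8. [r4c5∈{2}] nothing but 2 survives at r4c5 ⇒ r4c5=2.
Step 9. [r5c3∈{1}] nothing but 1 survives at r5c3, so r5c3=1.
Step 10. [r2c1∈{3}] r2c1 has the single candidate 3. So r2c1=3.
Step 11. [r6c6∈{3}] r6c6 is down to just 3 ⇒ r6c6=3.
Step 12. [r1c6∈{4}] r1c6 has the single candidate 4. So r1c6=4.
Step 13. [r1c4∈{1}] nothing but 1 survives at r1c4 ⇒ r1c4=1.
Step 14. [r4c4∈{3}] r4c4 is down to just 3. So r4c4=3.
Step 15. [r6c1∈{6}] only 6 remains possible at r6c1, so r6c1=6.
Step 16. [r1c2∈{6}] only 6 remains possible at r1c2 ⇒ r1c2=6.
Step 17. [r3c1∈{1}] r3c1 is down to just 1 ⇒ r3c1=1.
Step 18. [r3c6∈{6}] r3c6 has the single candidate 6. So r3c6=6.
Step 19. [r4c1∈{4}] r4c1 has the single candidate 4 ⇒ r4c1=4.

Answer: 2 6 5 1 3 4 / 3 1 4 2 6 5 / 1 2 3 4 5 6 / 4 5 6 3 2 1 / 5 3 1 6 4 2 / 6 4 2 5 1 3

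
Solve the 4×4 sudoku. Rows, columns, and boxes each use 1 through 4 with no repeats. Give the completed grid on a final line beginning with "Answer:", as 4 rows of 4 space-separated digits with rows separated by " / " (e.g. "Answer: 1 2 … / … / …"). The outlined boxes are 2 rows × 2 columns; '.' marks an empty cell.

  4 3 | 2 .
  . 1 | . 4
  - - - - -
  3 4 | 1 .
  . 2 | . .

Step 1. [r2c3∈{3}] r2c3 has the single candidate 3 ⇒ r2c3=3.
Step 2. [r1c4∈{1}] nothing but 1 survives at r1c4 ⇒ r1c4=1.
Step 3. [r4c1∈{1}] only 1 remains possible at r4c1, so r4c1=1.
Step 4. [r3c4∈{2}] nothing but 2 survives at r3c4 ⇒ r3c4=2.
Step 5. [r4c4∈{3}] r4c4 has the single candidate 3. So r4c4=3.
Step 6. [r4c3∈{4}] nothing but 4 survives at r4c3, so r4c3=4.
Step 7. [r2c1∈{2}] only 2 remains possible at r2c1 ⇒ r2c1=2.

Answer: 4 3 2 1 / 2 1 3 4 / 3 4 1 2 / 1 2 4 3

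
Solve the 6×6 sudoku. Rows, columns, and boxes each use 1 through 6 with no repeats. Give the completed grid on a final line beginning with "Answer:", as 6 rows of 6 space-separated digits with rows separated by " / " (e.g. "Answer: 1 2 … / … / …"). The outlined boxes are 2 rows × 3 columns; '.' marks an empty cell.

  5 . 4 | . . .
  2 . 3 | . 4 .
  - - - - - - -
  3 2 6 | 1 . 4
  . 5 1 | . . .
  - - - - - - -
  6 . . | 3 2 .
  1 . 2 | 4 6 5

Step 1. [r1c5∈{1,3}] 1 has one home in col 5: r1c5 ⇒ r1c5=1.
Step 2. [r2c6∈{6}] nothing but 6 survives at r2c6 ⇒ r2c6=6.
Step 3. [r1c6∈{2,3}] across row 1, 3 lands solely at r1c6 ⇒ r1c6=3.
Step 4. [r1c4∈{2}] r1c4 is down to just 2, so r1c4=2.
Step 5. [r3c5∈{5}] r3c5 is down to just 5, so r3c5=5.
Step 6. [r4c5∈{3}] r4c5 is down to just 3. So r4c5=3.
Step 7. [r2c4∈{5}] r2c4 has the single candidate 5 ⇒ r2c4=5.
Step 8. [r1c2∈{6}] r1c2 is down to just 6, so r1c2=6.
Step 9. [r5c3∈{5}] r5c3's peers cover all but 5. So r5c3=5.
Step 10. [r2c2∈{1}] nothing but 1 survives at r2c2 ⇒ r2c2=1.
Step 11. [r5c2∈{4}] r5c2 has the single candidate 4. So r5c2=4.
Step 12. [r6c2∈{3}] r6c2 is down to just 3 ⇒ r6c2=3.
Step 13. [r5c6∈{1}] r5c6 is down to just 1 ⇒ r5c6=1.
Step 14. [r4c4∈{6}] nothing but 6 survives at r4c4 ⇒ r4c4=6.
Step 15. [r4c6∈{2}] r4c6's peers cover all but 2, so r4c6=2.
Step 16. [r4c1∈{4}] r4c1 has the single candidate 4, so r4c1=4.

Answer: 5 6 4 2 1 3 / 2 1 3 5 4 6 / 3 2 6 1 5 4 / 4 5 1 6 3 2 / 6 4 5 3 2 1 / 1 3 2 4 6 5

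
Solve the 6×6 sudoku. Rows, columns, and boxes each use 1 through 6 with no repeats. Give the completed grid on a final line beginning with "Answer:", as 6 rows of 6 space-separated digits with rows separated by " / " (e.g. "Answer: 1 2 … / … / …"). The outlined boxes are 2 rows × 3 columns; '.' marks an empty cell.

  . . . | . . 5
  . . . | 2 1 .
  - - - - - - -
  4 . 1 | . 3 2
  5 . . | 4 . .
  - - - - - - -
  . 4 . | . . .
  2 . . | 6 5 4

Step 1. [r6c3∈{3}] r6c3's peers cover all but 3, so r6c3=3.
Step 2. [r3c2∈{6}] only 6 remains possible at r3c2. So r3c2=6.
Step 3. [r1c4∈{3}] r1c4 is down to just 3 ⇒ r1c4=3.
Step 4. [r2c6∈{6}] nothing but 6 survives at r2c6 ⇒ r2c6=6.
Step 5. [r5c4∈{1}] r5c4 is down to just 1 ⇒ r5c4=1.
Step 6. [r2c3∈{4,5}] r2c3 is the only open cell in row 2 admitting 4, so r2c3=4.
Step 7. [r5c1∈{6}] nothing but 6 survives at r5c1. So r5c1=6.
Step 8. [r4c3∈{2}] r4c3's peers cover all but 2 ⇒ r4c3=2.
Step 9. [r2c1∈{3}] r2c1's peers cover all but 3 ⇒ r2c1=3.
Step 10. [r1c1∈{1}] r1c1's peers cover all but 1, so r1c1=1.
Step 11. [r4c5∈{6}] r4c5 is down to just 6 ⇒ r4c5=6.
Step 12. [r2c2∈{5}] only 5 remains possible at r2c2, so r2c2=5.
Step 13. [r5c5∈{2}] nothing but 2 survives at r5c5. So r5c5=2.
Step 14. [r4c6∈{1}] r4c6 has the single candidate 1 ⇒ r4c6=1.
Step 15. [r5c3∈{5}] r5c3 has the single candidate 5. So r5c3=5.
Step 16. [r5c6∈{3}] r5c6's peers cover all but 3. So r5c6=3.
Step 17. [r4c2∈{3}] r4c2 is down to just 3, so r4c2=3.
Step 18. [r3c4∈{5}] only 5 remains possible at r3c4 ⇒ r3c4=5.
Step 19. [r1c5∈{4}] r1c5 is down to just 4, so r1c5=4.
Step 20. [r1c3∈{6}] nothing but 6 survives at r1c3. So r1c3=6.
Step 21. [r6c2∈{1}] r6c2 has the single candidate 1 ⇒ r6c2=1.
Step 22. [r1c2∈{2}] r1c2 is down to just 2, so r1c2=2.

Answer: 1 2 6 3 4 5 / 3 5 4 2 1 6 / 4 6 1 5 3 2 / 5 3 2 4 6 1 / 6 4 5 1 2 3 / 2 1 3 6 5 4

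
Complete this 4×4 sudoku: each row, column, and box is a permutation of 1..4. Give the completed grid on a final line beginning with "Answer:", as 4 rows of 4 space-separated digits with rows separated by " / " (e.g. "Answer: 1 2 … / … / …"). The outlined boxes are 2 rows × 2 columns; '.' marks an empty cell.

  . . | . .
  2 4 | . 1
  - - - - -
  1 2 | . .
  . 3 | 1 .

Step 1. [r1c3∈{2,3,4}] r1c3 is the only open cell in col 3 admitting 2, so r1c3=2.
Step 2. [r3c3∈{3,4}] 4 has one home in col 3: r3c3 ⇒ r3c3=4.
Step 3. [r3c4∈{3}] r3c4 is down to just 3 ⇒ r3c4=3.
Step 4. [r4c1∈{4}] r4c1 is down to just 4. So r4c1=4.
Step 5. [r1c1∈{3}] nothing but 3 survives at r1c1, so r1c1=3.
Step 6. [r1c4∈{4}] only 4 remains possible at r1c4, so r1c4=4.
Step 7. [r1c2∈{1}] only 1 remains possible at r1c2. So r1c2=1.
Step 8. [r2c3∈{3}] nothing but 3 survives at r2c3. So r2c3=3.
Step 9. [r4c4∈{2}] only 2 remains possible at r4c4 ⇒ r4c4=2.

Answer: 3 1 2 4 / 2 4 3 1 / 1 2 4 3 / 4 3 1 2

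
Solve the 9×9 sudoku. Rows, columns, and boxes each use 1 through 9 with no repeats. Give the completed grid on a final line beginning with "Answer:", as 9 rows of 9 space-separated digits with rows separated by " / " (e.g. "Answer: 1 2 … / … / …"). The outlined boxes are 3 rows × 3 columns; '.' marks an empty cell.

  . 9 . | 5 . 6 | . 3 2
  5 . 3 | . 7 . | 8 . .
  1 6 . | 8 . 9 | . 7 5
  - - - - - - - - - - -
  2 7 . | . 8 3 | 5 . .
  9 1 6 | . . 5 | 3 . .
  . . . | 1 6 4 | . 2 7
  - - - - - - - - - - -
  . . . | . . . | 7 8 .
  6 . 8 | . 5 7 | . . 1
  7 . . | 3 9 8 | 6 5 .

Step 1. [r9c9∈{4}] r9c9 is down to just 4. So r9c9=4.
Step 2. [r7c3∈{1,2,4,5,9}] 9 has one home in col 3: r7c3 ⇒ r7c3=9.
Step 3. [r8c2∈{2,3,4}] in row 8, 3 fits only at r8c2, so r8c2=3.
Step 4. [r7c1∈{4}] r7c1's peers cover all but 4. So r7c1=4.
Step 5. [r2c2∈{2,4}] r2c2 is the only open cell in col 2 admitting 4 ⇒ r2c2=4.
Step 6. [r2c4∈{2}] r2c4 is down to just 2, so r2c4=2.
Step 7. [r4c8∈{1,4,6,9}] 1 has one home in row 4: r4c8. So r4c8=1.
Step 8. [r7c6∈{1,2}] in col 6, 2 fits only at r7c6 ⇒ r7c6=2.
Step 9. [r2c8∈{6,9}] r2c8 is the only open cell in col 8 admitting 6 ⇒ r2c8=6.
Step 10. [r3c7∈{4}] r3c7 is down to just 4. So r3c7=4.
Step 11. [r6c7∈{9}] r6c7 has the single candidate 9. So r6c7=9.
Step 12. [r6c2∈{5,8}] across col 2, 8 lands solely at r6c2, so r6c2=8.
Step 13. [r9c2∈{2}] r9c2's peers cover all but 2, so r9c2=2.
Step 14. [r2c6∈{1}] r2c6 has the single candidate 1. So r2c6=1.
Step 15. [r4c3∈{4}] r4c3 has the single candidate 4, so r4c3=4.
Step 16. [r8c8∈{9}] r8c8 is down to just 9, so r8c8=9.
Step 17. [r6c1∈{3}] r6c1 is down to just 3 ⇒ r6c1=3.
Step 18. [r7c2∈{5}] nothing but 5 survives at r7c2. So r7c2=5.
Step 19. [r1c1∈{8}] r1c1 is down to just 8. So r1c1=8.
Step 20. [r7c5∈{1}] r7c5 has the single candidate 1. So r7c5=1.
Step 21. [r2c9∈{9}] only 9 remains possible at r2c9, so r2c9=9.
Step 22. [r4c4∈{9}] only 9 remains possible at r4c4. So r4c4=9.
Step 23. [r3c5∈{3}] nothing but 3 survives at r3c5. So r3c5=3.
Step 24. [r3c3∈{2}] nothing but 2 survives at r3c3, so r3c3=2.
Step 25. [r6c3∈{5}] r6c3 has the single candidate 5, so r6c3=5.
Step 26. [r1c5∈{4}] only 4 remains possible at r1c5. So r1c5=4.
Step 27. [r8c4∈{4}] only 4 remains possible at r8c4 ⇒ r8c4=4.
Step 28. [r5c4∈{7}] r5c4 is down to just 7, so r5c4=7.
Step 29. [r1c7∈{1}] nothing but 1 survives at r1c7 ⇒ r1c7=1.
Step 30. [r5c5∈{2}] only 2 remains possible at r5c5, so r5c5=2.
Step 31. [r7c4∈{6}] nothing but 6 survives at r7c4. So r7c4=6.
Step 32. [r1c3∈{7}] nothing but 7 survives at r1c3 ⇒ r1c3=7.
Step 33. [r7c9∈{3}] r7c9 is down to just 3, so r7c9=3.
Step 34. [r5c9∈{8}] only 8 remains possible at r5c9 ⇒ r5c9=8.
Step 35. [r4c9∈{6}] r4c9 is down to just 6 ⇒ r4c9=6.
Step 36. [r8c7∈{2}] only 2 remains possible at r8c7. So r8c7=2.
Step 37. [r9c3∈{1}] r9c3 is down to just 1, so r9c3=1.
Step 38. [r5c8∈{4}] r5c8 has the single candidate 4, so r5c8=4.

Answer: 8 9 7 5 4 6 1 3 2 / 5 4 3 2 7 1 8 6 9 / 1 6 2 8 3 9 4 7 5 / 2 7 4 9 8 3 5 1 6 / 9 1 6 7 2 5 3 4 8 / 3 8 5 1 6 4 9 2 7 / 4 5 9 6 1 2 7 8 3 / 6 3 8 4 5 7 2 9 1 / 7 2 1 3 9 8 6 5 4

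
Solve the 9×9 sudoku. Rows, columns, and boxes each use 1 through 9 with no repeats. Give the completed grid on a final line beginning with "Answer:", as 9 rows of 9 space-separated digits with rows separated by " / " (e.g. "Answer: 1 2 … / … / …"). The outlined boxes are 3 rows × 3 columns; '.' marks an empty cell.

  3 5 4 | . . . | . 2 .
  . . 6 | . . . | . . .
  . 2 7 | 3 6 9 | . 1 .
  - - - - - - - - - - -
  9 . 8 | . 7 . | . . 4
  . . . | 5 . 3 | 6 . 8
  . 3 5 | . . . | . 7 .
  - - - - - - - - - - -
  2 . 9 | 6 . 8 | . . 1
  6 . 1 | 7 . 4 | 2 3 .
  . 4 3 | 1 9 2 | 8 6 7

Step 1. [r2c8∈{4,5,8,9}] in col 8, 8 fits only at r2c8 ⇒ r2c8=8.
Step 2. [r2c1∈{1}] r2c1 has the single candidate 1, so r2c1=1.
Step 3. [r6c4∈{2,4,8,9}] col 4 places 9 nowhere but r6c4 ⇒ r6c4=9.
Step 4. [r6c5∈{1,2,4,8}] r6c5 is the only open cell in row 6 admitting 8, so r6c5=8.
Step 5. [r3c9∈{5}] nothing but 5 survives at r3c9, so r3c9=5.
Step 6. [r5c5∈{1,2,4}] across box 5, 4 lands solely at r5c5. So r5c5=4.
Step 7. [r4c7∈{1,3,5}] across row 4, 3 lands solely at r4c7, so r4c7=3.
Step 8. [r7c7∈{4,5}] across col 7, 5 lands solely at r7c7. So r7c7=5.
Step 9. [r2c5∈{2,5}] in col 5, 2 fits only at r2c5 ⇒ r2c5=2.
Step 10. [r2c2∈{9}] r2c2 has the single candidate 9. So r2c2=9.
Step 11. [r4c2∈{1,6}] r4c2 is the only open cell in col 2 admitting 6 ⇒ r4c2=6.
Step 12. [r4c6∈{1}] only 1 remains possible at r4c6 ⇒ r4c6=1.
Step 13. [r1c6∈{7}] nothing but 7 survives at r1c6 ⇒ r1c6=7.
Step 14. [r1c9∈{6,9}] row 1 places 6 nowhere but r1c9. So r1c9=6.
Step 15. [r2c7∈{4,7}] row 2 places 7 nowhere but r2c7. So r2c7=7.
Step 16. [r5c1∈{7}] only 7 remains possible at r5c1. So r5c1=7.
Step 17. [r6c6∈{6}] r6c6 has the single candidate 6 ⇒ r6c6=6.
Step 18. [r6c9∈{2}] r6c9 has the single candidate 2. So r6c9=2.
Step 19. [r7c8∈{4}] r7c8 is down to just 4, so r7c8=4.
Step 20. [r7c5∈{3}] nothing but 3 survives at r7c5. So r7c5=3.
Step 21. [r5c3∈{2}] r5c3 has the single candidate 2, so r5c3=2.
Step 22. [r9c1∈{5}] r9c1 is down to just 5 ⇒ r9c1=5.
Step 23. [r6c1∈{4}] only 4 remains possible at r6c1 ⇒ r6c1=4.
Step 24. [r8c2∈{8}] r8c2's peers cover all but 8, so r8c2=8.
Step 25. [r8c9∈{9}] r8c9's peers cover all but 9. So r8c9=9.
Step 26. [r1c5∈{1}] r1c5 has the single candidate 1. So r1c5=1.
Step 27. [r7c2∈{7}] r7c2 has the single candidate 7 ⇒ r7c2=7.
Step 28. [r2c9∈{3}] nothing but 3 survives at r2c9 ⇒ r2c9=3.
Step 29. [r4c4∈{2}] r4c4's peers cover all but 2. So r4c4=2.
Step 30. [r1c7∈{9}] r1c7 is down to just 9, so r1c7=9.
Step 31. [r1c4∈{8}] r1c4 is down to just 8, so r1c4=8.
Step 32. [r6c7∈{1}] r6c7 has the single candidate 1. So r6c7=1.
Step 33. [r5c2∈{1}] nothing but 1 survives at r5c2. So r5c2=1.
Step 34. [r5c8∈{9}] r5c8's peers cover all but 9, so r5c8=9.
Step 35. [r8c5∈{5}] nothing but 5 survives at r8c5 ⇒ r8c5=5.
Step 36. [r3c1∈{8}] r3c1 is down to just 8. So r3c1=8.
Step 37. [r2c4∈{4}] nothing but 4 survives at r2c4 ⇒ r2c4=4.
Step 38. [r2c6∈{5}] r2c6 is down to just 5. So r2c6=5.
Step 39. [r3c7∈{4}] only 4 remains possible at r3c7 ⇒ r3c7=4.
Step 40. [r4c8∈{5}] r4c8 has the single candidate 5 ⇒ r4c8=5.

Answer: 3 5 4 8 1 7 9 2 6 / 1 9 6 4 2 5 7 8 3 / 8 2 7 3 6 9 4 1 5 / 9 6 8 2 7 1 3 5 4 / 7 1 2 5 4 3 6 9 8 / 4 3 5 9 8 6 1 7 2 / 2 7 9 6 3 8 5 4 1 / 6 8 1 7 5 4 2 3 9 / 5 4 3 1 9 2 8 6 7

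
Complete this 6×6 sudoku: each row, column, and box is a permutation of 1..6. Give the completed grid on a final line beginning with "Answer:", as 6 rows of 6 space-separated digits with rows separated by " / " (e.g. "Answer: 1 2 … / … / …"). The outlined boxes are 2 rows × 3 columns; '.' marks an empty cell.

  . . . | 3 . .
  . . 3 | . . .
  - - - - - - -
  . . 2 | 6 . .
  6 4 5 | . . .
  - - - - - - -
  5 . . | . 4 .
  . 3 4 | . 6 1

Step 1. [r2c4∈{1,2,4,5}] r2c4 is the only open cell in col 4 admitting 4 ⇒ r2c4=4.
Step 2. [r3c2∈{1}] only 1 remains possible at r3c2. So r3c2=1.
Step 3. [r5c4∈{2}] nothing but 2 survives at r5c4 ⇒ r5c4=2.
Step 4. [r5c2∈{6}] r5c2's peers cover all but 6, so r5c2=6.
Step 5. [r2c6∈{2,5,6}] r2c6 is the only open cell in row 2 admitting 6, so r2c6=6.
Step 6. [r1c1∈{1,2,4}] across row 1, 4 lands solely at r1c1, so r1c1=4.
Step 7. [r2c1∈{1,2}] in col 1, 1 fits only at r2c1. So r2c1=1.
Step 8. [r1c5∈{1,2,5}] across row 1, 1 lands solely at r1c5, so r1c5=1.
Step 9. [r5c6∈{3}] nothing but 3 survives at r5c6 ⇒ r5c6=3.
Step 10. [r4c6∈{2}] r4c6 has the single candidate 2, so r4c6=2.
Step 11. [r1c6∈{5}] only 5 remains possible at r1c6 ⇒ r1c6=5.
Step 12. [r3c5∈{3,5}] row 3 places 5 nowhere but r3c5, so r3c5=5.
Step 13. [r2c2∈{2,5}] across row 2, 5 lands solely at r2c2. So r2c2=5.
Step 14. [r4c4∈{1}] r4c4 has the single candidate 1. So r4c4=1.
Step 15. [r1c3∈{6}] r1c3's peers cover all but 6 ⇒ r1c3=6.
Step 16. [r3c6∈{4}] nothing but 4 survives at r3c6. So r3c6=4.
Step 17. [r6c4∈{5}] r6c4 has the single candidate 5 ⇒ r6c4=5.
Step 18. [r3c1∈{3}] nothing but 3 survives at r3c1. So r3c1=3.
Step 19. [r1c2∈{2}] r1c2's peers cover all but 2. So r1c2=2.
Step 20. [r2c5∈{2}] nothing but 2 survives at r2c5. So r2c5=2.
Step 21. [r5c3∈{1}] nothing but 1 survives at r5c3, so r5c3=1.
Step 22. [r6c1∈{2}] r6c1's peers cover all but 2, so r6c1=2.
Step 23. [r4c5∈{3}] only 3 remains possible at r4c5 ⇒ r4c5=3.

Answer: 4 2 6 3 1 5 / 1 5 3 4 2 6 / 3 1 2 6 5 4 / 6 4 5 1 3 2 / 5 6 1 2 4 3 / 2 3 4 5 6 1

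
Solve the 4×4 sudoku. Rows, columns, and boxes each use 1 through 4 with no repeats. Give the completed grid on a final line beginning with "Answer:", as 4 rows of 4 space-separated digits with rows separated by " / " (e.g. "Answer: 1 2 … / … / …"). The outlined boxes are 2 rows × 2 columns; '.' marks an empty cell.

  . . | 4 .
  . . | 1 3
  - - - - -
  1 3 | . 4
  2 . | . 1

Step 1. [r2c2∈{2,4}] r2c2 is the only open cell in row 2 admitting 2 ⇒ r2c2=2.
Step 2. [r1c4∈{2}] nothing but 2 survives at r1c4, so r1c4=2.
Step 3. [r3c3∈{2}] r3c3's peers cover all but 2 ⇒ r3c3=2.
Step 4. [r4c3∈{3}] r4c3 is down to just 3, so r4c3=3.
Step 5. [r1c1∈{3}] r1c1 has the single candidate 3, so r1c1=3.
Step 6. [r4c2∈{4}] r4c2 is down to just 4. So r4c2=4.
Step 7. [r2c1∈{4}] r2c1 is down to just 4, so r2c1=4.
Step 8. [r1c2∈{1}] nothing but 1 survives at r1c2 ⇒ r1c2=1.

Answer: 3 1 4 2 / 4 2 1 3 / 1 3 2 4 / 2 4 3 1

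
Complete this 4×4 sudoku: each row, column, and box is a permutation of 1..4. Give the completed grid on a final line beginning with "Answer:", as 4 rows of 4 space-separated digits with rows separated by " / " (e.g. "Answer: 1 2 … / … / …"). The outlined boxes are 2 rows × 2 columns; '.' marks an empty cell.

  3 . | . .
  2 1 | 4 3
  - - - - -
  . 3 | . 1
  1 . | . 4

Step 1. [r3c3∈{2}] nothing but 2 survives at r3c3, so r3c3=2.
Step 2. [r1c2∈{4}] only 4 remains possible at r1c2, so r1c2=4.
Step 3. [r4c3∈{3}] nothing but 3 survives at r4c3. So r4c3=3.
Step 4. [r3c1∈{4}] nothing but 4 survives at r3c1 ⇒ r3c1=4.
Step 5. [r1c4∈{2}] r1c4 has the single candidate 2 ⇒ r1c4=2.
Step 6. [r4c2∈{2}] r4c2's peers cover all but 2. So r4c2=2.
Step 7. [r1c3∈{1}] nothing but 1 survives at r1c3. So r1c3=1.

Answer: 3 4 1 2 / 2 1 4 3 / 4 3 2 1 / 1 2 3 4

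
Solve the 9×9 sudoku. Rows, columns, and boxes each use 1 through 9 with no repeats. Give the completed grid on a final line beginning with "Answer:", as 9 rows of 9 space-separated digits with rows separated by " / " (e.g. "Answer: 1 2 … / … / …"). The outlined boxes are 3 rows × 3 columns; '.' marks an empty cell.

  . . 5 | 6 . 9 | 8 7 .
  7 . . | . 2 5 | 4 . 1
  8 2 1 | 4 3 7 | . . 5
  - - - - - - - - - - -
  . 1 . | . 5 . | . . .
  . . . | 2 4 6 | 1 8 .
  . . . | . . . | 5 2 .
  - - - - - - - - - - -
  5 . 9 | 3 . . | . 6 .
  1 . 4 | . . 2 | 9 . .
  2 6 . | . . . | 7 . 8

Step 1. [r4c7∈{3,6}] in col 7, 3 fits only at r4c7. So r4c7=3.
Step 2. [r4c6∈{8}] only 8 remains possible at r4c6, so r4c6=8.
Step 3. [r9c8∈{1,3,4,5}] in col 8, 1 fits only at r9c8 ⇒ r9c8=1.
Step 4. [r6c4∈{1,7,9}] in col 4, 1 fits only at r6c4, so r6c4=1.
Step 5. [r9c3∈{3}] r9c3's peers cover all but 3. So r9c3=3.
Step 6. [r5c3∈{7}] r5c3's peers cover all but 7 ⇒ r5c3=7.
Step 7. [r5c9∈{9}] r5c9's peers cover all but 9. So r5c9=9.
Step 8. [r7c9∈{2,4}] across box 9, 4 lands solely at r7c9. So r7c9=4.
Step 9. [r5c1∈{3}] r5c1 is down to just 3 ⇒ r5c1=3.
Step 10. [r1c1∈{4}] nothing but 4 survives at r1c1, so r1c1=4.
Step 11. [r2c2∈{3,9}] r2c2 is the only open cell in box 1 admitting 9. So r2c2=9.
Step 12. [r8c9∈{3}] r8c9 is down to just 3 ⇒ r8c9=3.
Step 13. [r9c5∈{9}] r9c5 has the single candidate 9 ⇒ r9c5=9.
Step 14. [r6c5∈{7}] nothing but 7 survives at r6c5 ⇒ r6c5=7.
Step 15. [r6c9∈{6}] only 6 remains possible at r6c9 ⇒ r6c9=6.
Step 16. [r8c4∈{5,7,8}] r8c4 is the only open cell in col 4 admitting 7 ⇒ r8c4=7.
Step 17. [r8c2∈{8}] nothing but 8 survives at r8c2, so r8c2=8.
Step 18. [r4c1∈{6,9}] 6 has one home in col 1: r4c1, so r4c1=6.
Step 19. [r7c5∈{1,8}] in row 7, 8 fits only at r7c5. So r7c5=8.
Step 20. [r4c8∈{4}] r4c8's peers cover all but 4. So r4c8=4.
Step 21. [r4c4∈{9}] r4c4 is down to just 9 ⇒ r4c4=9.
Step 22. [r8c5∈{6}] nothing but 6 survives at r8c5, so r8c5=6.
Step 23. [r7c7∈{2}] r7c7 is down to just 2. So r7c7=2.
Step 24. [r6c2∈{4}] r6c2's peers cover all but 4. So r6c2=4.
Step 25. [r1c2∈{3}] only 3 remains possible at r1c2. So r1c2=3.
Step 26. [r6c1∈{9}] r6c1's peers cover all but 9 ⇒ r6c1=9.
Step 27. [r3c8∈{9}] only 9 remains possible at r3c8, so r3c8=9.
Step 28. [r9c4∈{5}] nothing but 5 survives at r9c4 ⇒ r9c4=5.
Step 29. [r7c2∈{7}] nothing but 7 survives at r7c2 ⇒ r7c2=7.
Step 30. [r5c2∈{5}] nothing but 5 survives at r5c2 ⇒ r5c2=5.
Step 31. [r3c7∈{6}] r3c7 has the single candidate 6 ⇒ r3c7=6.
Step 32. [r8c8∈{5}] r8c8 has the single candidate 5. So r8c8=5.
Step 33. [r9c6∈{4}] r9c6 has the single candidate 4, so r9c6=4.
Step 34. [r7c6∈{1}] r7c6 has the single candidate 1 ⇒ r7c6=1.
Step 35. [r6c3∈{8}] r6c3 has the single candidate 8 ⇒ r6c3=8.
Step 36. [r1c5∈{1}] nothing but 1 survives at r1c5, so r1c5=1.
Step 37. [r4c9∈{7}] r4c9 has the single candidate 7, so r4c9=7.
Step 38. [r6c6∈{3}] r6c6 has the single candidate 3, so r6c6=3.
Step 39. [r4c3∈{2}] r4c3 has the single candidate 2, so r4c3=2.
Step 40. [r1c9∈{2}] only 2 remains possible at r1c9 ⇒ r1c9=2.
Step 41. [r2c4∈{8}] only 8 remains possible at r2c4 ⇒ r2c4=8.
Step 42. [r2c8∈{3}] r2c8 has the single candidate 3, so r2c8=3.
Step 43. [r2c3∈{6}] nothing but 6 survives at r2c3 ⇒ r2c3=6.

Answer: 4 3 5 6 1 9 8 7 2 / 7 9 6 8 2 5 4 3 1 / 8 2 1 4 3 7 6 9 5 / 6 1 2 9 5 8 3 4 7 / 3 5 7 2 4 6 1 8 9 / 9 4 8 1 7 3 5 2 6 / 5 7 9 3 8 1 2 6 4 / 1 8 4 7 6 2 9 5 3 / 2 6 3 5 9 4 7 1 8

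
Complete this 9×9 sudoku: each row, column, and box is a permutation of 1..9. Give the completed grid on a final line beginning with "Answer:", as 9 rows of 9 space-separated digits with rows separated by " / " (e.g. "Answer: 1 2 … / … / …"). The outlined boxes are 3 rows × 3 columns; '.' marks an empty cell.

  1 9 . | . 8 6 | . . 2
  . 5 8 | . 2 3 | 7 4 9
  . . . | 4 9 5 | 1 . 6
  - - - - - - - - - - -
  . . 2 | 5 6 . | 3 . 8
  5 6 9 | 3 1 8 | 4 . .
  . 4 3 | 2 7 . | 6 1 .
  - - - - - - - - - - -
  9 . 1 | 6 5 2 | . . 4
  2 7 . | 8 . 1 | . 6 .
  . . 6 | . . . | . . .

Step 1. [r7c8∈{3,7,8}] in row 7, 7 fits only at r7c8 ⇒ r7c8=7.
Step 2. [r9c1∈{3,4,8}] 4 has one home in col 1: r9c1 ⇒ r9c1=4.
Step 3. [r9c5∈{3}] r9c5's peers cover all but 3, so r9c5=3.
Step 4. [r9c7∈{2,5,8,9}] r9c7 is the only open cell in col 7 admitting 2. So r9c7=2.
Step 5. [r9c4∈{7,9}] in col 4, 9 fits only at r9c4. So r9c4=9.
Step 6. [r3c1∈{3,7}] r3c1 is the only open cell in col 1 admitting 3. So r3c1=3.
Step 7. [r7c7∈{8}] only 8 remains possible at r7c7. So r7c7=8.
Step 8. [r9c8∈{5}] r9c8 has the single candidate 5. So r9c8=5.
Step 9. [r4c6∈{4,9}] 4 has one home in row 4: r4c6 ⇒ r4c6=4.
Step 10. [r1c3∈{4,7}] in row 1, 4 fits only at r1c3. So r1c3=4.
Step 11. [r8c5∈{4}] r8c5 has the single candidate 4 ⇒ r8c5=4.
Step 12. [r4c2∈{1}] r4c2 is down to just 1. So r4c2=1.
Step 13. [r1c4∈{7}] r1c4's peers cover all but 7 ⇒ r1c4=7.
Step 14. [r2c1∈{6}] only 6 remains possible at r2c1 ⇒ r2c1=6.
Step 15. [r3c8∈{8}] r3c8 is down to just 8. So r3c8=8.
Step 16. [r1c7∈{5}] only 5 remains possible at r1c7 ⇒ r1c7=5.
Step 17. [r9c9∈{1}] r9c9's peers cover all but 1, so r9c9=1.
Step 18. [r3c3∈{7}] r3c3 is down to just 7. So r3c3=7.
Step 19. [r6c6∈{9}] r6c6's peers cover all but 9 ⇒ r6c6=9.
Step 20. [r8c3∈{5}] nothing but 5 survives at r8c3. So r8c3=5.
Step 21. [r5c8∈{2}] r5c8 is down to just 2. So r5c8=2.
Step 22. [r9c6∈{7}] r9c6 has the single candidate 7, so r9c6=7.
Step 23. [r6c1∈{8}] only 8 remains possible at r6c1, so r6c1=8.
Step 24. [r1c8∈{3}] r1c8 is down to just 3. So r1c8=3.
Step 25. [r6c9∈{5}] r6c9 has the single candidate 5 ⇒ r6c9=5.
Step 26. [r9c2∈{8}] r9c2's peers cover all but 8. So r9c2=8.
Step 27. [r4c1∈{7}] r4c1's peers cover all but 7. So r4c1=7.
Step 28. [r3c2∈{2}] only 2 remains possible at r3c2. So r3c2=2.
Step 29. [r8c9∈{3}] r8c9 has the single candidate 3 ⇒ r8c9=3.
Step 30. [r8c7∈{9}] nothing but 9 survives at r8c7, so r8c7=9.
Step 31. [r2c4∈{1}] r2c4 has the single candidate 1, so r2c4=1.
Step 32. [r7c2∈{3}] r7c2 is down to just 3. So r7c2=3.
Step 33. [r5c9∈{7}] r5c9's peers cover all but 7, so r5c9=7.
Step 34. [r4c8∈{9}] r4c8 has the single candidate 9, so r4c8=9.

Answer: 1 9 4 7 8 6 5 3 2 / 6 5 8 1 2 3 7 4 9 / 3 2 7 4 9 5 1 8 6 / 7 1 2 5 6 4 3 9 8 / 5 6 9 3 1 8 4 2 7 / 8 4 3 2 7 9 6 1 5 / 9 3 1 6 5 2 8 7 4 / 2 7 5 8 4 1 9 6 3 / 4 8 6 9 3 7 2 5 1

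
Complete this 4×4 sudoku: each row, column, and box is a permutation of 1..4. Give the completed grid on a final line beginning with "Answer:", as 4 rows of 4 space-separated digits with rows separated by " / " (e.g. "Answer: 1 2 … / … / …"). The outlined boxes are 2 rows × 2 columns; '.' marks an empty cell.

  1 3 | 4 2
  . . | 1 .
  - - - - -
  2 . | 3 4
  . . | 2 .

Step 1. [r2c1∈{4}] r2c1's peers cover all but 4, so r2c1=4.
Step 2. [r4c2∈{1,4}] 4 has one home in row 4: r4c2, so r4c2=4.
Step 3. [r2c2∈{2}] r2c2 is down to just 2. So r2c2=2.
Step 4. [r2c4∈{3}] only 3 remains possible at r2c4 ⇒ r2c4=3.
Step 5. [r3c2∈{1}] r3c2 is down to just 1 ⇒ r3c2=1.
Step 6. [r4c4∈{1}] r4c4 is down to just 1. So r4c4=1.
Step 7. [r4c1∈{3}] only 3 remains possible at r4c1 ⇒ r4c1=3.

Answer: 1 3 4 2 / 4 2 1 3 / 2 1 3 4 / 3 4 2 1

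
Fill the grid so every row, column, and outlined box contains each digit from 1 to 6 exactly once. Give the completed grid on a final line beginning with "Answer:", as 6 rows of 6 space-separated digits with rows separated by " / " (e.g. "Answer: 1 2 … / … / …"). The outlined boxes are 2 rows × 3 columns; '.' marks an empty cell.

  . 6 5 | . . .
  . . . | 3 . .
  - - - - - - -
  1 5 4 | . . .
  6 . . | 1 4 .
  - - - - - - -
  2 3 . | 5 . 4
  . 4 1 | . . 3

Step 1. [r2c5∈{1,2,5,6}] in col 5, 5 fits only at r2c5 ⇒ r2c5=5.
Step 2. [r2c3∈{2}] r2c3 is down to just 2, so r2c3=2.
Step 3. [r2c6∈{1,6}] row 2 places 6 nowhere but r2c6, so r2c6=6.
Step 4. [r3c6∈{2}] r3c6's peers cover all but 2 ⇒ r3c6=2.
Step 5. [r5c5∈{1,6}] in row 5, 1 fits only at r5c5, so r5c5=1.
Step 6. [r3c4∈{6}] nothing but 6 survives at r3c4 ⇒ r3c4=6.
Step 7. [r1c5∈{2}] r1c5's peers cover all but 2. So r1c5=2.
Step 8. [r1c4∈{4}] nothing but 4 survives at r1c4. So r1c4=4.
Step 9. [r6c5∈{6}] r6c5 is down to just 6 ⇒ r6c5=6.
Step 10. [r1c6∈{1}] r1c6 has the single candidate 1, so r1c6=1.
Step 11. [r4c3∈{3}] nothing but 3 survives at r4c3, so r4c3=3.
Step 12. [r5c3∈{6}] r5c3 has the single candidate 6, so r5c3=6.
Step 13. [r6c1∈{5}] only 5 remains possible at r6c1, so r6c1=5.
Step 14. [r2c1∈{4}] r2c1 is down to just 4 ⇒ r2c1=4.
Step 15. [r2c2∈{1}] r2c2's peers cover all but 1 ⇒ r2c2=1.
Step 16. [r1c1∈{3}] nothing but 3 survives at r1c1, so r1c1=3.
Step 17. [r4c2∈{2}] nothing but 2 survives at r4c2. So r4c2=2.
Step 18. [r4c6∈{5}] only 5 remains possible at r4c6. So r4c6=5.
Step 19. [r6c4∈{2}] only 2 remains possible at r6c4, so r6c4=2.
Step 20. [r3c5∈{3}] only 3 remains possible at r3c5, so r3c5=3.

Answer: 3 6 5 4 2 1 / 4 1 2 3 5 6 / 1 5 4 6 3 2 / 6 2 3 1 4 5 / 2 3 6 5 1 4 / 5 4 1 2 6 3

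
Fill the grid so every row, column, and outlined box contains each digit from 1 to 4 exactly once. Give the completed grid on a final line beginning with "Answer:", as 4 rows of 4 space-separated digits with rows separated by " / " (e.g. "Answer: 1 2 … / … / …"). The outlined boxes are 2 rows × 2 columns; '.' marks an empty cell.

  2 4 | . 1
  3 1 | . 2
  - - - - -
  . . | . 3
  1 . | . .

Step 1. [r2c3∈{4}] r2c3 is down to just 4, so r2c3=4.
Step 2. [r4c3∈{2}] r4c3's peers cover all but 2, so r4c3=2.
Step 3. [r3c1∈{4}] r3c1 has the single candidate 4 ⇒ r3c1=4.
Step 4. [r4c2∈{3}] r4c2 is down to just 3 ⇒ r4c2=3.
Step 5. [r3c3∈{1}] only 1 remains possible at r3c3 ⇒ r3c3=1.
Step 6. [r1c3∈{3}] r1c3 is down to just 3, so r1c3=3.
Step 7. [r3c2∈{2}] r3c2 is down to just 2 ⇒ r3c2=2.
Step 8. [r4c4∈{4}] r4c4 is down to just 4, so r4c4=4.

Answer: 2 4 3 1 / 3 1 4 2 / 4 2 1 3 / 1 3 2 4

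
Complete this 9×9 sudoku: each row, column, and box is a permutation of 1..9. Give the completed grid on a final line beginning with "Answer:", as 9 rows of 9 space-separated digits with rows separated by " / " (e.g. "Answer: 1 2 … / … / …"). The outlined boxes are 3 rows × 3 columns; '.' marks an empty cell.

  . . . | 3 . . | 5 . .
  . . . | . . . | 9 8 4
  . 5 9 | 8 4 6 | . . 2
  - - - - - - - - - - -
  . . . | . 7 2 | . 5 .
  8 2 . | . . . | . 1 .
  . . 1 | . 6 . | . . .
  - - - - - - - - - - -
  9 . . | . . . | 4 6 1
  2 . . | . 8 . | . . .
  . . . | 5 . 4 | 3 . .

Step 1. [r8c7∈{7}] nothing but 7 survives at r8c7. So r8c7=7.
Step 2. [r6c8∈{2,3,4,7,9}] in col 8, 4 fits only at r6c8. So r6c8=4.
Step 3. [r6c4∈{9}] r6c4's peers cover all but 9, so r6c4=9.
Step 4. [r1c9∈{6,7}] in box 3, 6 fits only at r1c9. So r1c9=6.
Step 5. [r5c9∈{3,7,9}] 9 has one home in row 5: r5c9. So r5c9=9.
Step 6. [r5c3∈{3,4,5,6,7}] r5c3 is the only open cell in row 5 admitting 7 ⇒ r5c3=7.
Step 7. [r6c2∈{3}] r6c2 is down to just 3, so r6c2=3.
Step 8. [r1c8∈{7}] nothing but 7 survives at r1c8, so r1c8=7.
Step 9. [r3c1∈{1,3,7}] across row 3, 7 lands solely at r3c1 ⇒ r3c1=7.
Step 10. [r9c9∈{8}] r9c9's peers cover all but 8. So r9c9=8.
Step 11. [r9c3∈{6}] r9c3 is down to just 6 ⇒ r9c3=6.
Step 12. [r4c3∈{4}] only 4 remains possible at r4c3, so r4c3=4.
Step 13. [r9c1∈{1}] r9c1 is down to just 1, so r9c1=1.
Step 14. [r4c1∈{6}] r4c1's peers cover all but 6 ⇒ r4c1=6.
Step 15. [r7c3∈{3,5,8}] row 7 places 5 nowhere but r7c3. So r7c3=5.
Step 16. [r8c3∈{3}] r8c3 has the single candidate 3 ⇒ r8c3=3.
Step 17. [r2c3∈{2}] r2c3's peers cover all but 2 ⇒ r2c3=2.
Step 18. [r1c5∈{1,2,9}] 2 has one home in row 1: r1c5. So r1c5=2.
Step 19. [r2c5∈{1,5}] across col 5, 1 lands solely at r2c5. So r2c5=1.
Step 20. [r2c6∈{5,7}] 5 has one home in row 2: r2c6, so r2c6=5.
Step 21. [r7c6∈{3,7}] col 6 places 7 nowhere but r7c6, so r7c6=7.
Step 22. [r8c8∈{9}] only 9 remains possible at r8c8 ⇒ r8c8=9.
Step 23. [r1c2∈{1,4,8}] in row 1, 1 fits only at r1c2, so r1c2=1.
Step 24. [r8c6∈{1}] r8c6's peers cover all but 1. So r8c6=1.
Step 25. [r6c7∈{2,8}] across row 6, 2 lands solely at r6c7, so r6c7=2.
Step 26. [r5c6∈{3}] r5c6's peers cover all but 3 ⇒ r5c6=3.
Step 27. [r9c2∈{7}] r9c2 is down to just 7 ⇒ r9c2=7.
Step 28. [r6c6∈{8}] nothing but 8 survives at r6c6, so r6c6=8.
Step 29. [r8c2∈{4}] nothing but 4 survives at r8c2 ⇒ r8c2=4.
Step 30. [r9c5∈{9}] nothing but 9 survives at r9c5. So r9c5=9.
Step 31. [r6c1∈{5}] nothing but 5 survives at r6c1 ⇒ r6c1=5.
Step 32. [r2c1∈{3}] only 3 remains possible at r2c1, so r2c1=3.
Step 33. [r8c4∈{6}] only 6 remains possible at r8c4 ⇒ r8c4=6.
Step 34. [r9c8∈{2}] r9c8 is down to just 2 ⇒ r9c8=2.
Step 35. [r4c9∈{3}] r4c9's peers cover all but 3, so r4c9=3.
Step 36. [r2c2∈{6}] nothing but 6 survives at r2c2. So r2c2=6.
Step 37. [r8c9∈{5}] only 5 remains possible at r8c9. So r8c9=5.
Step 38. [r6c9∈{7}] only 7 remains possible at r6c9 ⇒ r6c9=7.
Step 39. [r4c2∈{9}] nothing but 9 survives at r4c2 ⇒ r4c2=9.
Step 40. [r4c4∈{1}] r4c4's peers cover all but 1. So r4c4=1.
Step 41. [r5c4∈{4}] r5c4 has the single candidate 4 ⇒ r5c4=4.
Step 42. [r5c5∈{5}] r5c5 is down to just 5, so r5c5=5.
Step 43. [r7c5∈{3}] nothing but 3 survives at r7c5, so r7c5=3.
Step 44. [r3c7∈{1}] r3c7 has the single candidate 1, so r3c7=1.
Step 45. [r5c7∈{6}] r5c7 has the single candidate 6. So r5c7=6.
Step 46. [r1c1∈{4}] nothing but 4 survives at r1c1. So r1c1=4.
Step 47. [r7c4∈{2}] only 2 remains possible at r7c4, so r7c4=2.
Step 48. [r3c8∈{3}] r3c8 has the single candidate 3. So r3c8=3.
Step 49. [r1c3∈{8}] r1c3's peers cover all but 8. So r1c3=8.
Step 50. [r1c6∈{9}] nothing but 9 survives at r1c6. So r1c6=9.
Step 51. [r2c4∈{7}] r2c4 has the single candidate 7, so r2c4=7.
Step 52. [r7c2∈{8}] r7c2's peers cover all but 8. So r7c2=8.
Step 53. [r4c7∈{8}] r4c7 is down to just 8 ⇒ r4c7=8.

Answer: 4 1 8 3 2 9 5 7 6 / 3 6 2 7 1 5 9 8 4 / 7 5 9 8 4 6 1 3 2 / 6 9 4 1 7 2 8 5 3 / 8 2 7 4 5 3 6 1 9 / 5 3 1 9 6 8 2 4 7 / 9 8 5 2 3 7 4 6 1 / 2 4 3 6 8 1 7 9 5 / 1 7 6 5 9 4 3 2 8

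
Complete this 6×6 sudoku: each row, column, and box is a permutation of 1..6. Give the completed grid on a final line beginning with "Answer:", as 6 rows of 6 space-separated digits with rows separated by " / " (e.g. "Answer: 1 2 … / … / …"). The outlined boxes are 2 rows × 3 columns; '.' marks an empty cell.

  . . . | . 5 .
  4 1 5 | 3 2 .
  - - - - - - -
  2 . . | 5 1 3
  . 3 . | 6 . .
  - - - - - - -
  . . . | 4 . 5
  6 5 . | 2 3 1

Step 1. [r3c2∈{4,6}] across col 2, 4 lands solely at r3c2. So r3c2=4.
Step 2. [r1c2∈{2,6}] r1c2 is the only open cell in col 2 admitting 6 ⇒ r1c2=6.
Step 3. [r1c3∈{2,3}] row 1 places 2 nowhere but r1c3, so r1c3=2.
Step 4. [r5c3∈{1,3}] across col 3, 3 lands solely at r5c3, so r5c3=3.
Step 5. [r4c1∈{1,5}] across row 4, 5 lands solely at r4c1 ⇒ r4c1=5.
Step 6. [r4c6∈{2,4}] in row 4, 2 fits only at r4c6. So r4c6=2.
Step 7. [r5c2∈{2}] r5c2 is down to just 2. So r5c2=2.
Step 8. [r1c4∈{1}] nothing but 1 survives at r1c4, so r1c4=1.
Step 9. [r5c5∈{6}] only 6 remains possible at r5c5, so r5c5=6.
Step 10. [r1c6∈{4}] r1c6 has the single candidate 4 ⇒ r1c6=4.
Step 11. [r6c3∈{4}] r6c3 has the single candidate 4 ⇒ r6c3=4.
Step 12. [r4c3∈{1}] r4c3's peers cover all but 1, so r4c3=1.
Step 13. [r4c5∈{4}] nothing but 4 survives at r4c5 ⇒ r4c5=4.
Step 14. [r1c1∈{3}] r1c1 has the single candidate 3. So r1c1=3.
Step 15. [r2c6∈{6}] nothing but 6 survives at r2c6. So r2c6=6.
Step 16. [r5c1∈{1}] r5c1's peers cover all but 1. So r5c1=1.
Step 17. [r3c3∈{6}] nothing but 6 survives at r3c3, so r3c3=6.

Answer: 3 6 2 1 5 4 / 4 1 5 3 2 6 / 2 4 6 5 1 3 / 5 3 1 6 4 2 / 1 2 3 4 6 5 / 6 5 4 2 3 1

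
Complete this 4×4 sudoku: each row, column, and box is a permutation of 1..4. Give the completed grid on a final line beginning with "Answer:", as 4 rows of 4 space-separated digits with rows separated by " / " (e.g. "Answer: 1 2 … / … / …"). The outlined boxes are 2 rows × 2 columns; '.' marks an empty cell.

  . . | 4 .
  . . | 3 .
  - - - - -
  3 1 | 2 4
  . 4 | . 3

Step 1. [r2c2∈{2}] only 2 remains possible at r2c2, so r2c2=2.
Step 2. [r2c4∈{1}] only 1 remains possible at r2c4, so r2c4=1.
Step 3. [r1c4∈{2}] r1c4 is down to just 2 ⇒ r1c4=2.
Step 4. [r1c1∈{1}] only 1 remains possible at r1c1, so r1c1=1.
Step 5. [r2c1∈{4}] only 4 remains possible at r2c1 ⇒ r2c1=4.
Step 6. [r1c2∈{3}] r1c2 has the single candidate 3 ⇒ r1c2=3.
Step 7. [r4c1∈{2}] r4c1 has the single candidate 2. So r4c1=2.
Step 8. [r4c3∈{1}] r4c3's peers cover all but 1 ⇒ r4c3=1.

Answer: 1 3 4 2 / 4 2 3 1 / 3 1 2 4 / 2 4 1 3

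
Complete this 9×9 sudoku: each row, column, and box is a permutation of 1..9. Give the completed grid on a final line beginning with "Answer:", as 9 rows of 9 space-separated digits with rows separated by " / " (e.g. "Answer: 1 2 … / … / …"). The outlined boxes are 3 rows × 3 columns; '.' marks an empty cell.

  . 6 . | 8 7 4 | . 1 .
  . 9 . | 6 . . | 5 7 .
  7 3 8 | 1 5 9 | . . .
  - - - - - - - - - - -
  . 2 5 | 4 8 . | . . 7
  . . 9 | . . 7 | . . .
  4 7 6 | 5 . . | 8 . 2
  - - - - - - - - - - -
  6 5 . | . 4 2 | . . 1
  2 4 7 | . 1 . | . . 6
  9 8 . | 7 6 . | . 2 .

Step 1. [r2c6∈{3}] r2c6 has the single candidate 3. So r2c6=3.
Step 2. [r3c9∈{4}] r3c9 has the single candidate 4 ⇒ r3c9=4.
Step 3. [r5c8∈{3,4,5,6}] 4 has one home in col 8: r5c8. So r5c8=4.
Step 4. [r8c8∈{3,5,8,9}] col 8 places 5 nowhere but r8c8, so r8c8=5.
Step 5. [r9c9∈{3}] r9c9's peers cover all but 3, so r9c9=3.
Step 6. [r5c7∈{1,3,6}] 6 has one home in row 5: r5c7. So r5c7=6.
Step 7. [r8c7∈{9}] r8c7 is down to just 9. So r8c7=9.
Step 8. [r2c1∈{1}] only 1 remains possible at r2c1. So r2c1=1.
Step 9. [r4c1∈{3}] only 3 remains possible at r4c1. So r4c1=3.
Step 10. [r2c5∈{2}] r2c5 is down to just 2 ⇒ r2c5=2.
Step 11. [r6c8∈{3,9}] across col 8, 3 lands solely at r6c8, so r6c8=3.
Step 12. [r8c4∈{3}] nothing but 3 survives at r8c4. So r8c4=3.
Step 13. [r1c3∈{2}] r1c3's peers cover all but 2. So r1c3=2.
Step 14. [r4c6∈{1,6}] 6 has one home in row 4: r4c6, so r4c6=6.
Step 15. [r1c9∈{9}] r1c9's peers cover all but 9 ⇒ r1c9=9.
Step 16. [r5c1∈{8}] r5c1 has the single candidate 8 ⇒ r5c1=8.
Step 17. [r1c7∈{3}] only 3 remains possible at r1c7, so r1c7=3.
Step 18. [r7c3∈{3}] nothing but 3 survives at r7c3 ⇒ r7c3=3.
Step 19. [r7c7∈{7}] only 7 remains possible at r7c7, so r7c7=7.
Step 20. [r4c8∈{9}] r4c8's peers cover all but 9. So r4c8=9.
Step 21. [r9c3∈{1}] r9c3 is down to just 1 ⇒ r9c3=1.
Step 22. [r8c6∈{8}] only 8 remains possible at r8c6 ⇒ r8c6=8.
Step 23. [r2c3∈{4}] only 4 remains possible at r2c3, so r2c3=4.
Step 24. [r6c6∈{1}] only 1 remains possible at r6c6. So r6c6=1.
Step 25. [r4c7∈{1}] r4c7 has the single candidate 1, so r4c7=1.
Step 26. [r5c9∈{5}] r5c9 has the single candidate 5. So r5c9=5.
Step 27. [r1c1∈{5}] only 5 remains possible at r1c1. So r1c1=5.
Step 28. [r5c2∈{1}] only 1 remains possible at r5c2 ⇒ r5c2=1.
Step 29. [r3c8∈{6}] r3c8's peers cover all but 6 ⇒ r3c8=6.
Step 30. [r3c7∈{2}] nothing but 2 survives at r3c7, so r3c7=2.
Step 31. [r5c4∈{2}] r5c4 is down to just 2 ⇒ r5c4=2.
Step 32. [r6c5∈{9}] r6c5 has the single candidate 9. So r6c5=9.
Step 33. [r7c8∈{8}] nothing but 8 survives at r7c8. So r7c8=8.
Step 34. [r5c5∈{3}] nothing but 3 survives at r5c5. So r5c5=3.
Step 35. [r9c6∈{5}] r9c6 is down to just 5, so r9c6=5.
Step 36. [r7c4∈{9}] nothing but 9 survives at r7c4 ⇒ r7c4=9.
Step 37. [r9c7∈{4}] r9c7 has the single candidate 4, so r9c7=4.
Step 38. [r2c9∈{8}] r2c9 has the single candidate 8. So r2c9=8.

Answer: 5 6 2 8 7 4 3 1 9 / 1 9 4 6 2 3 5 7 8 / 7 3 8 1 5 9 2 6 4 / 3 2 5 4 8 6 1 9 7 / 8 1 9 2 3 7 6 4 5 / 4 7 6 5 9 1 8 3 2 / 6 5 3 9 4 2 7 8 1 / 2 4 7 3 1 8 9 5 6 / 9 8 1 7 6 5 4 2 3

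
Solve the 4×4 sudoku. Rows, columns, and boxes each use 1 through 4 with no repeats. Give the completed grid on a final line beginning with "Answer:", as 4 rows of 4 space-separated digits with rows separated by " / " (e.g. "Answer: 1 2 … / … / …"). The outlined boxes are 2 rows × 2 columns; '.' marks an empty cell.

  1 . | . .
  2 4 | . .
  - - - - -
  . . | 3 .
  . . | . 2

Step 1. [r1c2∈{3}] only 3 remains possible at r1c2 ⇒ r1c2=3.
Step 2. [r4c2∈{1}] r4c2's peers cover all but 1, so r4c2=1.
Step 3. [r4c3∈{4}] only 4 remains possible at r4c3 ⇒ r4c3=4.
Step 4. [r3c4∈{1}] r3c4's peers cover all but 1 ⇒ r3c4=1.
Step 5. [r1c3∈{2}] r1c3's peers cover all but 2 ⇒ r1c3=2.
Step 6. [r1c4∈{4}] only 4 remains possible at r1c4, so r1c4=4.
Step 7. [r2c3∈{1}] nothing but 1 survives at r2c3 ⇒ r2c3=1.
Step 8. [r3c1∈{4}] r3c1 has the single candidate 4, so r3c1=4.
Step 9. [r3c2∈{2}] r3c2's peers cover all but 2 ⇒ r3c2=2.
Step 10. [r2c4∈{3}] r2c4 is down to just 3 ⇒ r2c4=3.
Step 11. [r4c1∈{3}] r4c1 is down to just 3. So r4c1=3.

Answer: 1 3 2 4 / 2 4 1 3 / 4 2 3 1 / 3 1 4 2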